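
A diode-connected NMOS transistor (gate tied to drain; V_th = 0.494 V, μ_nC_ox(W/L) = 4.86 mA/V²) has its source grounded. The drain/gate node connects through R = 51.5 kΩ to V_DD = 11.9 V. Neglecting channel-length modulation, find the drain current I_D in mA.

With gate tied to drain, V_GS = V_DS ≥ V_GS − V_th, so the device is in saturation.
KCL at the drain: ½ k_n (V_GS − V_th)² = (V_DD − V_GS)/R.
Let x = V_GS − 0.494. Then 125 x² + x − 11.41 = 0, giving x = 0.298 V (positive root), so V_GS = 0.792 V.
I_D = (V_DD − V_GS)/R = (11.9 − 0.792) / 51.5 = 0.216 mA.

I_D = 0.216 mA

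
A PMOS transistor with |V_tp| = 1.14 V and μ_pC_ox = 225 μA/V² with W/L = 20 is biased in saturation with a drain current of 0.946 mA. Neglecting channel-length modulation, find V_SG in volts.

k_p = μ_pC_ox · (W/L) = 4.5 mA/V².
In saturation I_D = ½ k_p (V_SG − |V_tp|)², so V_SG − |V_tp| = √(2 I_D / k_p) = √(2 × 0.946 / 4.5) = 0.648 V.
V_SG = 1.14 + 0.648 = 1.79 V.

V_SG = 1.79 V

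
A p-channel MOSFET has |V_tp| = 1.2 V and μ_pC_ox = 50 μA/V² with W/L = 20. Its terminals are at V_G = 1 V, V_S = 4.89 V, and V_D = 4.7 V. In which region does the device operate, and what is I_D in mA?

V_SG = V_S − V_G = 4.89 − 1 = 3.89 V; V_SD = V_S − V_D = 4.89 − 4.7 = 0.19 V.
k_p = μ_pC_ox · (W/L) = 1 mA/V².
V_ov = V_SG − |V_tp| = 3.89 − 1.2 = 2.69 V.
Since V_SD = 0.19 V < V_ov = 2.69 V, the device is in the triode region.
I_D = k_p [V_ov · V_SD − ½ V_SD²] = 1 × [2.69 × 0.19 − 0.5 × 0.19²] = 0.493 mA.

Triode; I_D = 0.493 mA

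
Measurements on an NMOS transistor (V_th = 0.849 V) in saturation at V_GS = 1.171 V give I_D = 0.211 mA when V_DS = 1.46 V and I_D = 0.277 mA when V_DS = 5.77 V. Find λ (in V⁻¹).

With V_GS fixed, I_D ∝ (1 + λ V_DS) in saturation, so I_D2/I_D1 = (1 + λ V_DS2)/(1 + λ V_DS1).
0.277/0.211 = 1.313 = (1 + 5.77 λ)/(1 + 1.46 λ).
Solving: λ (I_D1 V_DS2 − I_D2 V_DS1) = I_D2 − I_D1, so λ = (0.277 − 0.211) / (0.211 × 5.77 − 0.277 × 1.46) = 0.066 / 0.813 = 0.0812 V⁻¹.

λ = 0.0812 V⁻¹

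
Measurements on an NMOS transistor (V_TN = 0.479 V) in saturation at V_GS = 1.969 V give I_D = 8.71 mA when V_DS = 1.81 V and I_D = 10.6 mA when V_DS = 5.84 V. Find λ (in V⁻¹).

With V_GS fixed, I_D ∝ (1 + λ V_DS) in saturation, so I_D2/I_D1 = (1 + λ V_DS2)/(1 + λ V_DS1).
10.6/8.71 = 1.217 = (1 + 5.84 λ)/(1 + 1.81 λ).
Solving: λ (I_D1 V_DS2 − I_D2 V_DS1) = I_D2 − I_D1, so λ = (10.6 − 8.71) / (8.71 × 5.84 − 10.6 × 1.81) = 1.89 / 31.7 = 0.0597 V⁻¹.

λ = 0.0597 V⁻¹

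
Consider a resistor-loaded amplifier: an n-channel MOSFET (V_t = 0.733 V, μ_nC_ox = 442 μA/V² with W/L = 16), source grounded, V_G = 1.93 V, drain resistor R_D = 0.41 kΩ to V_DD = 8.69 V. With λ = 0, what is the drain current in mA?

V_GS = V_G = 1.93 V, so V_ov = 1.93 − 0.733 = 1.2 V.
k_n = μ_nC_ox · (W/L) = 7.072 mA/V².
Assume saturation: I_D = ½ k_n V_ov² = 0.5 × 7.072 × 1.2² = 5.07 mA, giving V_DS = V_DD − I_D R_D = 8.69 − 5.07 × 0.41 = 6.61 V.
V_DS = 6.61 V ≥ V_ov = 1.2 V, confirming saturation.

I_D = 5.07 mA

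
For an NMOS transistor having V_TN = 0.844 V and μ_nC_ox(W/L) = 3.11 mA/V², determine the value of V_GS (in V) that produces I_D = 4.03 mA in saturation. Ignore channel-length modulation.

In saturation I_D = ½ k_n (V_GS − V_TN)², so V_GS − V_TN = √(2 I_D / k_n) = √(2 × 4.03 / 3.11) = 1.61 V.
V_GS = 0.844 + 1.61 = 2.45 V.

V_GS = 2.45 V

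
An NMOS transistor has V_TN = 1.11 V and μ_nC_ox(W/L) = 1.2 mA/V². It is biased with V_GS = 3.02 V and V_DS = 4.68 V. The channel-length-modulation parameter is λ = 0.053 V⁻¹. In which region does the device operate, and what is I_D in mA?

Saturation; I_D = 2.73 mA

V_ov = V_GS − V_TN = 3.02 − 1.11 = 1.91 V.
Since V_DS = 4.68 V ≥ V_ov = 1.91 V, the device is in saturation.
I_D = ½ k_n V_ov² (1 + λ V_DS) = 0.5 × 1.2 × 1.91² × (1 + 0.053 × 4.68) = 2.73 mA.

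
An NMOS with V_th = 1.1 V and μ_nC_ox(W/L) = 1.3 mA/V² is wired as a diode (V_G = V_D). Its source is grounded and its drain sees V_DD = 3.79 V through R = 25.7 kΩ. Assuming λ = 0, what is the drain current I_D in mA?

With gate tied to drain, V_GS = V_DS ≥ V_GS − V_th, so the device is in saturation.
KCL at the drain: ½ k_n (V_GS − V_th)² = (V_DD − V_GS)/R.
Let x = V_GS − 1.1. Then 16.7 x² + x − 2.69 = 0, giving x = 0.372 V (positive root), so V_GS = 1.47 V.
I_D = (V_DD − V_GS)/R = (3.79 − 1.47) / 25.7 = 0.0902 mA.

I_D = 0.0902 mA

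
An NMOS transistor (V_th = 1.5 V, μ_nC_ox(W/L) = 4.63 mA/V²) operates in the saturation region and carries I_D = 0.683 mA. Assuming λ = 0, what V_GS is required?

V_GS = 2.04 V

In saturation I_D = ½ k_n (V_GS − V_th)², so V_GS − V_th = √(2 I_D / k_n) = √(2 × 0.683 / 4.63) = 0.543 V.
V_GS = 1.5 + 0.543 = 2.04 V.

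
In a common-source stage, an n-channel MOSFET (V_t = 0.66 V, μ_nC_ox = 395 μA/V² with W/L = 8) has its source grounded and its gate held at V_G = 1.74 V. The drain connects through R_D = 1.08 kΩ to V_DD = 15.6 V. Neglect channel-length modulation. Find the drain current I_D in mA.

V_GS = V_G = 1.74 V, so V_ov = 1.74 − 0.66 = 1.08 V.
k_n = μ_nC_ox · (W/L) = 3.16 mA/V².
Assume saturation: I_D = ½ k_n V_ov² = 0.5 × 3.16 × 1.08² = 1.84 mA, giving V_DS = V_DD − I_D R_D = 15.6 − 1.84 × 1.08 = 13.6 V.
V_DS = 13.6 V ≥ V_ov = 1.08 V, confirming saturation.

I_D = 1.84 mA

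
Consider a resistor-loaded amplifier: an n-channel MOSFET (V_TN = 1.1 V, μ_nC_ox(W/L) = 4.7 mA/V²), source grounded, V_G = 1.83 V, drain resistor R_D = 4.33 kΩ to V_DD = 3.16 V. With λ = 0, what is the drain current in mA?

I_D = 0.676 mA

V_GS = V_G = 1.83 V, so V_ov = 1.83 − 1.1 = 0.73 V.
Assume saturation: I_D = ½ k_n V_ov² = 0.5 × 4.7 × 0.73² = 1.25 mA, giving V_DS = V_DD − I_D R_D = 3.16 − 1.25 × 4.33 = -2.26 V.
But -2.26 V < V_ov = 0.73 V, so the device is actually in triode.
In triode I_D = k_n[V_ov V_DS − ½ V_DS²] and I_D = (V_DD − V_DS)/R_D. Equating: 10.2 V_DS² − 15.86 V_DS + 3.16 = 0, giving V_DS = 0.235 V (the root below V_ov).
I_D = (3.16 − 0.235) / 4.33 = 0.676 mA.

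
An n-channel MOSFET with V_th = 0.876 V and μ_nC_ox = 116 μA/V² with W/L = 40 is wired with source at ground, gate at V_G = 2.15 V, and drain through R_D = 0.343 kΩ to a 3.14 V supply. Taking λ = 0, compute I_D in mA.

V_GS = V_G = 2.15 V, so V_ov = 2.15 − 0.876 = 1.27 V.
k_n = μ_nC_ox · (W/L) = 4.64 mA/V².
Assume saturation: I_D = ½ k_n V_ov² = 0.5 × 4.64 × 1.27² = 3.77 mA, giving V_DS = V_DD − I_D R_D = 3.14 − 3.77 × 0.343 = 1.85 V.
V_DS = 1.85 V ≥ V_ov = 1.27 V, confirming saturation.

I_D = 3.77 mA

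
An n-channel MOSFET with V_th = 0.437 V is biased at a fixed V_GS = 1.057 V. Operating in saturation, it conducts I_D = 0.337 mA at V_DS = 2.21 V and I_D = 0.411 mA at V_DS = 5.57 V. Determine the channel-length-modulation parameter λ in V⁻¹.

λ = 0.0764 V⁻¹

With V_GS fixed, I_D ∝ (1 + λ V_DS) in saturation, so I_D2/I_D1 = (1 + λ V_DS2)/(1 + λ V_DS1).
0.411/0.337 = 1.22 = (1 + 5.57 λ)/(1 + 2.21 λ).
Solving: λ (I_D1 V_DS2 − I_D2 V_DS1) = I_D2 − I_D1, so λ = (0.411 − 0.337) / (0.337 × 5.57 − 0.411 × 2.21) = 0.074 / 0.969 = 0.0764 V⁻¹.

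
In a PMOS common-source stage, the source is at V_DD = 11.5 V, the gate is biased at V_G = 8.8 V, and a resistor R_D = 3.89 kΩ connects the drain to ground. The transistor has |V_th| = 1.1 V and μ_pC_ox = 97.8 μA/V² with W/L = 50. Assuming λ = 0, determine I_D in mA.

I_D = 2.85 mA

V_SG = V_DD − V_G = 11.5 − 8.8 = 2.7 V, so V_ov = 2.7 − 1.1 = 1.6 V.
k_p = μ_pC_ox · (W/L) = 4.89 mA/V².
Assume saturation: I_D = ½ k_p V_ov² = 0.5 × 4.89 × 1.6² = 6.26 mA, giving V_SD = V_DD − I_D R_D = 11.5 − 6.26 × 3.89 = -12.8 V.
But -12.8 V < V_ov = 1.6 V, so the device is actually in triode.
In triode I_D = k_p[V_ov V_SD − ½ V_SD²] and I_D = (V_DD − V_SD)/R_D. Equating: 9.51 V_SD² − 31.44 V_SD + 11.5 = 0, giving V_SD = 0.419 V (the root below V_ov).
I_D = (11.5 − 0.419) / 3.89 = 2.85 mA.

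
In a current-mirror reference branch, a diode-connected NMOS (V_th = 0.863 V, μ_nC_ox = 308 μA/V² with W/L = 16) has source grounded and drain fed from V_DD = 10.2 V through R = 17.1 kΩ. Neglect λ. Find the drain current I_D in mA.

I_D = 0.519 mA

With gate tied to drain, V_GS = V_DS ≥ V_GS − V_th, so the device is in saturation.
k_n = μ_nC_ox · (W/L) = 4.928 mA/V².
KCL at the drain: ½ k_n (V_GS − V_th)² = (V_DD − V_GS)/R.
Let x = V_GS − 0.863. Then 42.1 x² + x − 9.337 = 0, giving x = 0.459 V (positive root), so V_GS = 1.32 V.
I_D = (V_DD − V_GS)/R = (10.2 − 1.32) / 17.1 = 0.519 mA.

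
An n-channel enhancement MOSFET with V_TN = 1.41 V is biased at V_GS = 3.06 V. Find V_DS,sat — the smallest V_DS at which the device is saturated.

The boundary between triode and saturation is V_DS = V_GS − V_TN = V_ov.
V_ov = 3.06 − 1.41 = 1.65 V.

V_DS,sat = 1.65 V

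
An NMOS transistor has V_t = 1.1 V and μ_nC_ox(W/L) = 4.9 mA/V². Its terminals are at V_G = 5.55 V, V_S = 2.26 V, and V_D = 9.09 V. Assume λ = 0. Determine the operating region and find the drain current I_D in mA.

Saturation; I_D = 11.8 mA

V_GS = V_G − V_S = 5.55 − 2.26 = 3.29 V; V_DS = V_D − V_S = 9.09 − 2.26 = 6.83 V.
V_ov = V_GS − V_t = 3.29 − 1.1 = 2.19 V.
Since V_DS = 6.83 V ≥ V_ov = 2.19 V, the device is in saturation.
I_D = ½ k_n V_ov² = 0.5 × 4.9 × 2.19² = 11.8 mA.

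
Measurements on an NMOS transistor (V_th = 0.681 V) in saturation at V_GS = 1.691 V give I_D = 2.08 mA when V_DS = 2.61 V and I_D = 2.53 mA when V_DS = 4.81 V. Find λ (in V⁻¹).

λ = 0.132 V⁻¹

With V_GS fixed, I_D ∝ (1 + λ V_DS) in saturation, so I_D2/I_D1 = (1 + λ V_DS2)/(1 + λ V_DS1).
2.53/2.08 = 1.216 = (1 + 4.81 λ)/(1 + 2.61 λ).
Solving: λ (I_D1 V_DS2 − I_D2 V_DS1) = I_D2 − I_D1, so λ = (2.53 − 2.08) / (2.08 × 4.81 − 2.53 × 2.61) = 0.45 / 3.4 = 0.132 V⁻¹.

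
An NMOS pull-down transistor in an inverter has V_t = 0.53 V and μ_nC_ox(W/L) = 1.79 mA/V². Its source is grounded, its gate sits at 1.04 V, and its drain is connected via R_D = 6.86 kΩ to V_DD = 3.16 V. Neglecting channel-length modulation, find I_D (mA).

I_D = 0.233 mA

V_GS = V_G = 1.04 V, so V_ov = 1.04 − 0.53 = 0.51 V.
Assume saturation: I_D = ½ k_n V_ov² = 0.5 × 1.79 × 0.51² = 0.233 mA, giving V_DS = V_DD − I_D R_D = 3.16 − 0.233 × 6.86 = 1.56 V.
V_DS = 1.56 V ≥ V_ov = 0.51 V, confirming saturation.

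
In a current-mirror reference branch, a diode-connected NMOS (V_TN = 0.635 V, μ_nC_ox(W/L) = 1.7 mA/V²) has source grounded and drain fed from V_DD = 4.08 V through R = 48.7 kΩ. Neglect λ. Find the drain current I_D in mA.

With gate tied to drain, V_GS = V_DS ≥ V_GS − V_TN, so the device is in saturation.
KCL at the drain: ½ k_n (V_GS − V_TN)² = (V_DD − V_GS)/R.
Let x = V_GS − 0.635. Then 41.4 x² + x − 3.445 = 0, giving x = 0.277 V (positive root), so V_GS = 0.912 V.
I_D = (V_DD − V_GS)/R = (4.08 − 0.912) / 48.7 = 0.0651 mA.

I_D = 0.0651 mA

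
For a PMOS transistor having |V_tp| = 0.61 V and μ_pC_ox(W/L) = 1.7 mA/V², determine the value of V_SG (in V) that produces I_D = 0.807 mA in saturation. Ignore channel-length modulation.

V_SG = 1.58 V

In saturation I_D = ½ k_p (V_SG − |V_tp|)², so V_SG − |V_tp| = √(2 I_D / k_p) = √(2 × 0.807 / 1.7) = 0.974 V.
V_SG = 0.61 + 0.974 = 1.58 V.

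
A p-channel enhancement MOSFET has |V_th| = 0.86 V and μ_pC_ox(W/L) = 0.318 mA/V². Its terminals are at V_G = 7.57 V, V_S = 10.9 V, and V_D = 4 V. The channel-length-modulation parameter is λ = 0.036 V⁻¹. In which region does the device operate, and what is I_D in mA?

V_SG = V_S − V_G = 10.9 − 7.57 = 3.33 V; V_SD = V_S − V_D = 10.9 − 4 = 6.9 V.
V_ov = V_SG − |V_th| = 3.33 − 0.86 = 2.47 V.
Since V_SD = 6.9 V ≥ V_ov = 2.47 V, the device is in saturation.
I_D = ½ k_p V_ov² (1 + λ V_SD) = 0.5 × 0.318 × 2.47² × (1 + 0.036 × 6.9) = 1.21 mA.

Saturation; I_D = 1.21 mA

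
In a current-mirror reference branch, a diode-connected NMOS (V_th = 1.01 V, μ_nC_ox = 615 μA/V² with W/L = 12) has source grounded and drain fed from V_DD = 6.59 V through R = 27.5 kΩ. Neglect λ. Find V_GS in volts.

With gate tied to drain, V_GS = V_DS ≥ V_GS − V_th, so the device is in saturation.
k_n = μ_nC_ox · (W/L) = 7.38 mA/V².
KCL at the drain: ½ k_n (V_GS − V_th)² = (V_DD − V_GS)/R.
Let x = V_GS − 1.01. Then 101 x² + x − 5.58 = 0, giving x = 0.23 V (positive root), so V_GS = 1.24 V.
I_D = (V_DD − V_GS)/R = (6.59 − 1.24) / 27.5 = 0.195 mA.

V_GS = 1.24 V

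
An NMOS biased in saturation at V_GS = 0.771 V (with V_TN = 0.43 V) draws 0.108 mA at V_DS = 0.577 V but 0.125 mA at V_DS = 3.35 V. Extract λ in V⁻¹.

λ = 0.0587 V⁻¹

With V_GS fixed, I_D ∝ (1 + λ V_DS) in saturation, so I_D2/I_D1 = (1 + λ V_DS2)/(1 + λ V_DS1).
0.125/0.108 = 1.157 = (1 + 3.35 λ)/(1 + 0.577 λ).
Solving: λ (I_D1 V_DS2 − I_D2 V_DS1) = I_D2 − I_D1, so λ = (0.125 − 0.108) / (0.108 × 3.35 − 0.125 × 0.577) = 0.017 / 0.29 = 0.0587 V⁻¹.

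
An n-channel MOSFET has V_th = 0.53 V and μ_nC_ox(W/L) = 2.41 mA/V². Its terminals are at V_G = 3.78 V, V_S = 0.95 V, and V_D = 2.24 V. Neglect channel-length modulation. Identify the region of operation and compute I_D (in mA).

Triode; I_D = 5.15 mA

V_GS = V_G − V_S = 3.78 − 0.95 = 2.83 V; V_DS = V_D − V_S = 2.24 − 0.95 = 1.29 V.
V_ov = V_GS − V_th = 2.83 − 0.53 = 2.3 V.
Since V_DS = 1.29 V < V_ov = 2.3 V, the device is in the triode region.
I_D = k_n [V_ov · V_DS − ½ V_DS²] = 2.41 × [2.3 × 1.29 − 0.5 × 1.29²] = 5.15 mA.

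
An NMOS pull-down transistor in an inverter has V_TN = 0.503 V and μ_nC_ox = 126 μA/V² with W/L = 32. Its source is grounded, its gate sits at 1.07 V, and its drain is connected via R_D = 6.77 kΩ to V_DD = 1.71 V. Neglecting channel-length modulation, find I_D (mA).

V_GS = V_G = 1.07 V, so V_ov = 1.07 − 0.503 = 0.567 V.
k_n = μ_nC_ox · (W/L) = 4.032 mA/V².
Assume saturation: I_D = ½ k_n V_ov² = 0.5 × 4.032 × 0.567² = 0.648 mA, giving V_DS = V_DD − I_D R_D = 1.71 − 0.648 × 6.77 = -2.68 V.
But -2.68 V < V_ov = 0.567 V, so the device is actually in triode.
In triode I_D = k_n[V_ov V_DS − ½ V_DS²] and I_D = (V_DD − V_DS)/R_D. Equating: 13.6 V_DS² − 16.48 V_DS + 1.71 = 0, giving V_DS = 0.115 V (the root below V_ov).
I_D = (1.71 − 0.115) / 6.77 = 0.236 mA.

I_D = 0.236 mA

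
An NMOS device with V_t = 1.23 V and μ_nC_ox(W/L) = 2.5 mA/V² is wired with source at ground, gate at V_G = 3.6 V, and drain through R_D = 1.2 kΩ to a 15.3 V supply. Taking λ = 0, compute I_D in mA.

I_D = 7.02 mA

V_GS = V_G = 3.6 V, so V_ov = 3.6 − 1.23 = 2.37 V.
Assume saturation: I_D = ½ k_n V_ov² = 0.5 × 2.5 × 2.37² = 7.02 mA, giving V_DS = V_DD − I_D R_D = 15.3 − 7.02 × 1.2 = 6.87 V.
V_DS = 6.87 V ≥ V_ov = 2.37 V, confirming saturation.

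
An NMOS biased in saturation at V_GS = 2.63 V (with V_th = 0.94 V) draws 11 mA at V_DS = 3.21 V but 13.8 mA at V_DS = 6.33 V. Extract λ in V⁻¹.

λ = 0.111 V⁻¹

With V_GS fixed, I_D ∝ (1 + λ V_DS) in saturation, so I_D2/I_D1 = (1 + λ V_DS2)/(1 + λ V_DS1).
13.8/11 = 1.255 = (1 + 6.33 λ)/(1 + 3.21 λ).
Solving: λ (I_D1 V_DS2 − I_D2 V_DS1) = I_D2 − I_D1, so λ = (13.8 − 11) / (11 × 6.33 − 13.8 × 3.21) = 2.8 / 25.3 = 0.111 V⁻¹.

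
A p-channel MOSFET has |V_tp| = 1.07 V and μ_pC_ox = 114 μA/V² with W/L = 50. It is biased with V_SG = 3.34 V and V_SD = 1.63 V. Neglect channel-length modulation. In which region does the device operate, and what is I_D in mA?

k_p = μ_pC_ox · (W/L) = 5.7 mA/V².
V_ov = V_SG − |V_tp| = 3.34 − 1.07 = 2.27 V.
Since V_SD = 1.63 V < V_ov = 2.27 V, the device is in the triode region.
I_D = k_p [V_ov · V_SD − ½ V_SD²] = 5.7 × [2.27 × 1.63 − 0.5 × 1.63²] = 13.5 mA.

Triode; I_D = 13.5 mA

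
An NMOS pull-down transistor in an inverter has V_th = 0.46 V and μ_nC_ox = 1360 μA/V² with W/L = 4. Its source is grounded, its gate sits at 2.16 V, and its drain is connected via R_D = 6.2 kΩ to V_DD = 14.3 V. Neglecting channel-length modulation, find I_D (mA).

I_D = 2.26 mA

V_GS = V_G = 2.16 V, so V_ov = 2.16 − 0.46 = 1.7 V.
k_n = μ_nC_ox · (W/L) = 5.44 mA/V².
Assume saturation: I_D = ½ k_n V_ov² = 0.5 × 5.44 × 1.7² = 7.86 mA, giving V_DS = V_DD − I_D R_D = 14.3 − 7.86 × 6.2 = -34.4 V.
But -34.4 V < V_ov = 1.7 V, so the device is actually in triode.
In triode I_D = k_n[V_ov V_DS − ½ V_DS²] and I_D = (V_DD − V_DS)/R_D. Equating: 16.9 V_DS² − 58.34 V_DS + 14.3 = 0, giving V_DS = 0.266 V (the root below V_ov).
I_D = (14.3 − 0.266) / 6.2 = 2.26 mA.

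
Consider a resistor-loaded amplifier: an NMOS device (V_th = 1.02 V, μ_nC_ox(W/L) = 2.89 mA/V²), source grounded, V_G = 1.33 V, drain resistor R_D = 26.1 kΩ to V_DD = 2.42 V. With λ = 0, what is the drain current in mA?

V_GS = V_G = 1.33 V, so V_ov = 1.33 − 1.02 = 0.31 V.
Assume saturation: I_D = ½ k_n V_ov² = 0.5 × 2.89 × 0.31² = 0.139 mA, giving V_DS = V_DD − I_D R_D = 2.42 − 0.139 × 26.1 = -1.2 V.
But -1.2 V < V_ov = 0.31 V, so the device is actually in triode.
In triode I_D = k_n[V_ov V_DS − ½ V_DS²] and I_D = (V_DD − V_DS)/R_D. Equating: 37.7 V_DS² − 24.38 V_DS + 2.42 = 0, giving V_DS = 0.122 V (the root below V_ov).
I_D = (2.42 − 0.122) / 26.1 = 0.088 mA.

I_D = 0.0880 mA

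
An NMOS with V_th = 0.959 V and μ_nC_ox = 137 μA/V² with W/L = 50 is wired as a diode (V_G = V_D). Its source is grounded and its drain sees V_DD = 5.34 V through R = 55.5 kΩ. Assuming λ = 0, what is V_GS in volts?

With gate tied to drain, V_GS = V_DS ≥ V_GS − V_th, so the device is in saturation.
k_n = μ_nC_ox · (W/L) = 6.85 mA/V².
KCL at the drain: ½ k_n (V_GS − V_th)² = (V_DD − V_GS)/R.
Let x = V_GS − 0.959. Then 190 x² + x − 4.381 = 0, giving x = 0.149 V (positive root), so V_GS = 1.11 V.
I_D = (V_DD − V_GS)/R = (5.34 − 1.11) / 55.5 = 0.0762 mA.

V_GS = 1.11 V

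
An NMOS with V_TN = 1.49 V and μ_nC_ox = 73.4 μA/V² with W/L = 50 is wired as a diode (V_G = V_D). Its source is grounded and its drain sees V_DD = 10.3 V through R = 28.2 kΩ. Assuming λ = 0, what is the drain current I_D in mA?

With gate tied to drain, V_GS = V_DS ≥ V_GS − V_TN, so the device is in saturation.
k_n = μ_nC_ox · (W/L) = 3.67 mA/V².
KCL at the drain: ½ k_n (V_GS − V_TN)² = (V_DD − V_GS)/R.
Let x = V_GS − 1.49. Then 51.7 x² + x − 8.81 = 0, giving x = 0.403 V (positive root), so V_GS = 1.89 V.
I_D = (V_DD − V_GS)/R = (10.3 − 1.89) / 28.2 = 0.298 mA.

I_D = 0.298 mA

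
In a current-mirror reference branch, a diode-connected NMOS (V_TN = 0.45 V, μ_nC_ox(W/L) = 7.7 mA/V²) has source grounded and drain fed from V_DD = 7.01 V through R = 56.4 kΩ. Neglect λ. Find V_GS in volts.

With gate tied to drain, V_GS = V_DS ≥ V_GS − V_TN, so the device is in saturation.
KCL at the drain: ½ k_n (V_GS − V_TN)² = (V_DD − V_GS)/R.
Let x = V_GS − 0.45. Then 217 x² + x − 6.56 = 0, giving x = 0.172 V (positive root), so V_GS = 0.622 V.
I_D = (V_DD − V_GS)/R = (7.01 − 0.622) / 56.4 = 0.113 mA.

V_GS = 0.622 V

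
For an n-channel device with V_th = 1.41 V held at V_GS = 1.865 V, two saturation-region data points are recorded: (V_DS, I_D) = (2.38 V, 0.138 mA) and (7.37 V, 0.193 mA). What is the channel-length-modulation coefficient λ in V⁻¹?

With V_GS fixed, I_D ∝ (1 + λ V_DS) in saturation, so I_D2/I_D1 = (1 + λ V_DS2)/(1 + λ V_DS1).
0.193/0.138 = 1.399 = (1 + 7.37 λ)/(1 + 2.38 λ).
Solving: λ (I_D1 V_DS2 − I_D2 V_DS1) = I_D2 − I_D1, so λ = (0.193 − 0.138) / (0.138 × 7.37 − 0.193 × 2.38) = 0.055 / 0.558 = 0.0986 V⁻¹.

λ = 0.0986 V⁻¹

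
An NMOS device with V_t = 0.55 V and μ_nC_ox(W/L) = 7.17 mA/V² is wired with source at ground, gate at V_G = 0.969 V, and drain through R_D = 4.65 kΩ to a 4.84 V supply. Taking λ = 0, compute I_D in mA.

I_D = 0.629 mA

V_GS = V_G = 0.969 V, so V_ov = 0.969 − 0.55 = 0.419 V.
Assume saturation: I_D = ½ k_n V_ov² = 0.5 × 7.17 × 0.419² = 0.629 mA, giving V_DS = V_DD − I_D R_D = 4.84 − 0.629 × 4.65 = 1.91 V.
V_DS = 1.91 V ≥ V_ov = 0.419 V, confirming saturation.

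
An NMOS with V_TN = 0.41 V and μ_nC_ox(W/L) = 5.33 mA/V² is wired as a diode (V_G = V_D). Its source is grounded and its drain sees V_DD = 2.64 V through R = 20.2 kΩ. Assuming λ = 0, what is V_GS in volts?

V_GS = 0.604 V

With gate tied to drain, V_GS = V_DS ≥ V_GS − V_TN, so the device is in saturation.
KCL at the drain: ½ k_n (V_GS − V_TN)² = (V_DD − V_GS)/R.
Let x = V_GS − 0.41. Then 53.8 x² + x − 2.23 = 0, giving x = 0.194 V (positive root), so V_GS = 0.604 V.
I_D = (V_DD − V_GS)/R = (2.64 − 0.604) / 20.2 = 0.101 mA.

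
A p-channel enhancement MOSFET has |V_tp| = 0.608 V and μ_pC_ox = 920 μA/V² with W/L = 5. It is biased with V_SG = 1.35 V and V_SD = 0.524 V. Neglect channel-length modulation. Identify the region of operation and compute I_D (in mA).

k_p = μ_pC_ox · (W/L) = 4.6 mA/V².
V_ov = V_SG − |V_tp| = 1.35 − 0.608 = 0.742 V.
Since V_SD = 0.524 V < V_ov = 0.742 V, the device is in the triode region.
I_D = k_p [V_ov · V_SD − ½ V_SD²] = 4.6 × [0.742 × 0.524 − 0.5 × 0.524²] = 1.16 mA.

Triode; I_D = 1.16 mA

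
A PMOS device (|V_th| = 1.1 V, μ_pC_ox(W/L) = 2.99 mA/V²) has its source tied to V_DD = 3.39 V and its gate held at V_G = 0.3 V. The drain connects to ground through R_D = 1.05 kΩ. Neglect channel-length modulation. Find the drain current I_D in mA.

I_D = 2.73 mA

V_SG = V_DD − V_G = 3.39 − 0.3 = 3.09 V, so V_ov = 3.09 − 1.1 = 1.99 V.
Assume saturation: I_D = ½ k_p V_ov² = 0.5 × 2.99 × 1.99² = 5.92 mA, giving V_SD = V_DD − I_D R_D = 3.39 − 5.92 × 1.05 = -2.83 V.
But -2.83 V < V_ov = 1.99 V, so the device is actually in triode.
In triode I_D = k_p[V_ov V_SD − ½ V_SD²] and I_D = (V_DD − V_SD)/R_D. Equating: 1.57 V_SD² − 7.248 V_SD + 3.39 = 0, giving V_SD = 0.528 V (the root below V_ov).
I_D = (3.39 − 0.528) / 1.05 = 2.73 mA.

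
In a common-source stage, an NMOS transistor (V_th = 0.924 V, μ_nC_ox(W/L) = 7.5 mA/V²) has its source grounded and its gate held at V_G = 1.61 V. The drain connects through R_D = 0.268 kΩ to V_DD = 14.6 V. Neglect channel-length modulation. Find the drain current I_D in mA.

I_D = 1.76 mA

V_GS = V_G = 1.61 V, so V_ov = 1.61 − 0.924 = 0.686 V.
Assume saturation: I_D = ½ k_n V_ov² = 0.5 × 7.5 × 0.686² = 1.76 mA, giving V_DS = V_DD − I_D R_D = 14.6 − 1.76 × 0.268 = 14.1 V.
V_DS = 14.1 V ≥ V_ov = 0.686 V, confirming saturation.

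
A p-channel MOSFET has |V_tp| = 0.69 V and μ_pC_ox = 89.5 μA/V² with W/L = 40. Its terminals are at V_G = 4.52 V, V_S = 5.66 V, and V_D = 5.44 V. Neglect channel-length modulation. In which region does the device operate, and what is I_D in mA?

V_SG = V_S − V_G = 5.66 − 4.52 = 1.14 V; V_SD = V_S − V_D = 5.66 − 5.44 = 0.22 V.
k_p = μ_pC_ox · (W/L) = 3.58 mA/V².
V_ov = V_SG − |V_tp| = 1.14 − 0.69 = 0.45 V.
Since V_SD = 0.22 V < V_ov = 0.45 V, the device is in the triode region.
I_D = k_p [V_ov · V_SD − ½ V_SD²] = 3.58 × [0.45 × 0.22 − 0.5 × 0.22²] = 0.268 mA.

Triode; I_D = 0.268 mA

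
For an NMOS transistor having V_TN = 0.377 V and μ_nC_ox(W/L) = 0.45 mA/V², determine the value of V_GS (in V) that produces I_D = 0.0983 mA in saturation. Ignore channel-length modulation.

In saturation I_D = ½ k_n (V_GS − V_TN)², so V_GS − V_TN = √(2 I_D / k_n) = √(2 × 0.0983 / 0.45) = 0.661 V.
V_GS = 0.377 + 0.661 = 1.04 V.

V_GS = 1.04 V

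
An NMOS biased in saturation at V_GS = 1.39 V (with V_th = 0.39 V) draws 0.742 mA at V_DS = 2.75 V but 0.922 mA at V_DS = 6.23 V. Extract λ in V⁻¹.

λ = 0.0862 V⁻¹

With V_GS fixed, I_D ∝ (1 + λ V_DS) in saturation, so I_D2/I_D1 = (1 + λ V_DS2)/(1 + λ V_DS1).
0.922/0.742 = 1.243 = (1 + 6.23 λ)/(1 + 2.75 λ).
Solving: λ (I_D1 V_DS2 − I_D2 V_DS1) = I_D2 − I_D1, so λ = (0.922 − 0.742) / (0.742 × 6.23 − 0.922 × 2.75) = 0.18 / 2.09 = 0.0862 V⁻¹.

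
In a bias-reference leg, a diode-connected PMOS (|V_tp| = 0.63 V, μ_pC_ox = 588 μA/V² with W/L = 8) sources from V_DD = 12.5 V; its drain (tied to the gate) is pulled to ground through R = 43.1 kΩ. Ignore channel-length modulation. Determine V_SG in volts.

V_SG = 0.967 V

With gate tied to drain, V_SG = V_SD ≥ V_SG − |V_tp|, so the device is in saturation.
k_p = μ_pC_ox · (W/L) = 4.704 mA/V².
KCL at the drain: ½ k_p (V_SG − |V_tp|)² = (V_DD − V_SG)/R.
Let x = V_SG − 0.63. Then 101 x² + x − 11.87 = 0, giving x = 0.337 V (positive root), so V_SG = 0.967 V.
I_D = (V_DD − V_SG)/R = (12.5 − 0.967) / 43.1 = 0.268 mA.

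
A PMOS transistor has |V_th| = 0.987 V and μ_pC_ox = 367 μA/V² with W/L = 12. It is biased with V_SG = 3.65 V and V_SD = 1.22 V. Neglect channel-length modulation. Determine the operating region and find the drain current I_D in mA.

Triode; I_D = 11.0 mA

k_p = μ_pC_ox · (W/L) = 4.404 mA/V².
V_ov = V_SG − |V_th| = 3.65 − 0.987 = 2.66 V.
Since V_SD = 1.22 V < V_ov = 2.66 V, the device is in the triode region.
I_D = k_p [V_ov · V_SD − ½ V_SD²] = 4.404 × [2.66 × 1.22 − 0.5 × 1.22²] = 11 mA.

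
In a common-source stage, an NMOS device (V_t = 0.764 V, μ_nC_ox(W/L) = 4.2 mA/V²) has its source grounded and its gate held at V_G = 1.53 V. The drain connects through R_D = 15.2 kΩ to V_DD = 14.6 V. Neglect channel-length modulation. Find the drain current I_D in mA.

I_D = 0.935 mA

V_GS = V_G = 1.53 V, so V_ov = 1.53 − 0.764 = 0.766 V.
Assume saturation: I_D = ½ k_n V_ov² = 0.5 × 4.2 × 0.766² = 1.23 mA, giving V_DS = V_DD − I_D R_D = 14.6 − 1.23 × 15.2 = -4.13 V.
But -4.13 V < V_ov = 0.766 V, so the device is actually in triode.
In triode I_D = k_n[V_ov V_DS − ½ V_DS²] and I_D = (V_DD − V_DS)/R_D. Equating: 31.9 V_DS² − 49.9 V_DS + 14.6 = 0, giving V_DS = 0.39 V (the root below V_ov).
I_D = (14.6 − 0.39) / 15.2 = 0.935 mA.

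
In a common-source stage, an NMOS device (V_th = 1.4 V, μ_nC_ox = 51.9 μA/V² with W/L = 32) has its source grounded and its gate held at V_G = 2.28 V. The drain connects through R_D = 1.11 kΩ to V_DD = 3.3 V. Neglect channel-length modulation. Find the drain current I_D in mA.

I_D = 0.643 mA

V_GS = V_G = 2.28 V, so V_ov = 2.28 − 1.4 = 0.88 V.
k_n = μ_nC_ox · (W/L) = 1.661 mA/V².
Assume saturation: I_D = ½ k_n V_ov² = 0.5 × 1.661 × 0.88² = 0.643 mA, giving V_DS = V_DD − I_D R_D = 3.3 − 0.643 × 1.11 = 2.59 V.
V_DS = 2.59 V ≥ V_ov = 0.88 V, confirming saturation.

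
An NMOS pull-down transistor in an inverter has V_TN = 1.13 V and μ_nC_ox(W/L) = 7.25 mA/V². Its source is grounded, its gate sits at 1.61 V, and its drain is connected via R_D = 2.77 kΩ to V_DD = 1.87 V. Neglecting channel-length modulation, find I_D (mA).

V_GS = V_G = 1.61 V, so V_ov = 1.61 − 1.13 = 0.48 V.
Assume saturation: I_D = ½ k_n V_ov² = 0.5 × 7.25 × 0.48² = 0.835 mA, giving V_DS = V_DD − I_D R_D = 1.87 − 0.835 × 2.77 = -0.444 V.
But -0.444 V < V_ov = 0.48 V, so the device is actually in triode.
In triode I_D = k_n[V_ov V_DS − ½ V_DS²] and I_D = (V_DD − V_DS)/R_D. Equating: 10 V_DS² − 10.64 V_DS + 1.87 = 0, giving V_DS = 0.222 V (the root below V_ov).
I_D = (1.87 − 0.222) / 2.77 = 0.595 mA.

I_D = 0.595 mA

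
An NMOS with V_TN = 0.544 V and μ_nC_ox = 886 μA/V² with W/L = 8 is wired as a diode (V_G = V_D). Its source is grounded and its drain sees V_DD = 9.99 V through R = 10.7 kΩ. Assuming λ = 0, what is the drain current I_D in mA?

I_D = 0.837 mA

With gate tied to drain, V_GS = V_DS ≥ V_GS − V_TN, so the device is in saturation.
k_n = μ_nC_ox · (W/L) = 7.088 mA/V².
KCL at the drain: ½ k_n (V_GS − V_TN)² = (V_DD − V_GS)/R.
Let x = V_GS − 0.544. Then 37.9 x² + x − 9.446 = 0, giving x = 0.486 V (positive root), so V_GS = 1.03 V.
I_D = (V_DD − V_GS)/R = (9.99 − 1.03) / 10.7 = 0.837 mA.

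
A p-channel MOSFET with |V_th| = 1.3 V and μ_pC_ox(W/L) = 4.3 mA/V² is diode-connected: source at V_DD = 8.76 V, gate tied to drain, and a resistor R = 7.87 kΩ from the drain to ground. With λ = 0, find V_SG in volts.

With gate tied to drain, V_SG = V_SD ≥ V_SG − |V_th|, so the device is in saturation.
KCL at the drain: ½ k_p (V_SG − |V_th|)² = (V_DD − V_SG)/R.
Let x = V_SG − 1.3. Then 16.9 x² + x − 7.46 = 0, giving x = 0.635 V (positive root), so V_SG = 1.94 V.
I_D = (V_DD − V_SG)/R = (8.76 − 1.94) / 7.87 = 0.867 mA.

V_SG = 1.94 V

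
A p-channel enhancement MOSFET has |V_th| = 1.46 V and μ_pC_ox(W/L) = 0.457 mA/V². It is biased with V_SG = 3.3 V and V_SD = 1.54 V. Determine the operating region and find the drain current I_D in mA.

Triode; I_D = 0.753 mA

V_ov = V_SG − |V_th| = 3.3 − 1.46 = 1.84 V.
Since V_SD = 1.54 V < V_ov = 1.84 V, the device is in the triode region.
I_D = k_p [V_ov · V_SD − ½ V_SD²] = 0.457 × [1.84 × 1.54 − 0.5 × 1.54²] = 0.753 mA.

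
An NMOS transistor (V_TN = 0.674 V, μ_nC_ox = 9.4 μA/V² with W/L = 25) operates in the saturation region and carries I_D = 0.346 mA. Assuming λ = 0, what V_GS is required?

V_GS = 2.39 V

k_n = μ_nC_ox · (W/L) = 0.235 mA/V².
In saturation I_D = ½ k_n (V_GS − V_TN)², so V_GS − V_TN = √(2 I_D / k_n) = √(2 × 0.346 / 0.235) = 1.72 V.
V_GS = 0.674 + 1.72 = 2.39 V.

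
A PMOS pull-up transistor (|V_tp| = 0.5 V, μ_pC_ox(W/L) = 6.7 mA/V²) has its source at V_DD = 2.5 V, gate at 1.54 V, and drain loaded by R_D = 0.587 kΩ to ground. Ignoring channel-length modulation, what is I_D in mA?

I_D = 0.709 mA

V_SG = V_DD − V_G = 2.5 − 1.54 = 0.96 V, so V_ov = 0.96 − 0.5 = 0.46 V.
Assume saturation: I_D = ½ k_p V_ov² = 0.5 × 6.7 × 0.46² = 0.709 mA, giving V_SD = V_DD − I_D R_D = 2.5 − 0.709 × 0.587 = 2.08 V.
V_SD = 2.08 V ≥ V_ov = 0.46 V, confirming saturation.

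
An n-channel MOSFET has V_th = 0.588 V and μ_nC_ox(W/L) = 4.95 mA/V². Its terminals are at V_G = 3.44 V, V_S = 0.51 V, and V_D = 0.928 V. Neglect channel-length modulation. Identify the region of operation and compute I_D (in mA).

Triode; I_D = 4.41 mA

V_GS = V_G − V_S = 3.44 − 0.51 = 2.93 V; V_DS = V_D − V_S = 0.928 − 0.51 = 0.418 V.
V_ov = V_GS − V_th = 2.93 − 0.588 = 2.34 V.
Since V_DS = 0.418 V < V_ov = 2.34 V, the device is in the triode region.
I_D = k_n [V_ov · V_DS − ½ V_DS²] = 4.95 × [2.34 × 0.418 − 0.5 × 0.418²] = 4.41 mA.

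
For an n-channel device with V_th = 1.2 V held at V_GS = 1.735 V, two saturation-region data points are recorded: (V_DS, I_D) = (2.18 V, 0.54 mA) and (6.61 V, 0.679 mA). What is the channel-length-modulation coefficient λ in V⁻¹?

λ = 0.0665 V⁻¹

With V_GS fixed, I_D ∝ (1 + λ V_DS) in saturation, so I_D2/I_D1 = (1 + λ V_DS2)/(1 + λ V_DS1).
0.679/0.54 = 1.257 = (1 + 6.61 λ)/(1 + 2.18 λ).
Solving: λ (I_D1 V_DS2 − I_D2 V_DS1) = I_D2 − I_D1, so λ = (0.679 − 0.54) / (0.54 × 6.61 − 0.679 × 2.18) = 0.139 / 2.09 = 0.0665 V⁻¹.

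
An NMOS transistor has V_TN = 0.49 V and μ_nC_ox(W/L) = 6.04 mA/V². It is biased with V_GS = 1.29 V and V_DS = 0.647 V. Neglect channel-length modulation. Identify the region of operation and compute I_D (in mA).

Triode; I_D = 1.86 mA

V_ov = V_GS − V_TN = 1.29 − 0.49 = 0.8 V.
Since V_DS = 0.647 V < V_ov = 0.8 V, the device is in the triode region.
I_D = k_n [V_ov · V_DS − ½ V_DS²] = 6.04 × [0.8 × 0.647 − 0.5 × 0.647²] = 1.86 mA.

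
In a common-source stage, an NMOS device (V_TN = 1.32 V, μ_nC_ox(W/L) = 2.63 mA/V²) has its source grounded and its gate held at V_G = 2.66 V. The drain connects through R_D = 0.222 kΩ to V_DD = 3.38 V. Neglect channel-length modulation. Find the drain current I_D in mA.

V_GS = V_G = 2.66 V, so V_ov = 2.66 − 1.32 = 1.34 V.
Assume saturation: I_D = ½ k_n V_ov² = 0.5 × 2.63 × 1.34² = 2.36 mA, giving V_DS = V_DD − I_D R_D = 3.38 − 2.36 × 0.222 = 2.86 V.
V_DS = 2.86 V ≥ V_ov = 1.34 V, confirming saturation.

I_D = 2.36 mA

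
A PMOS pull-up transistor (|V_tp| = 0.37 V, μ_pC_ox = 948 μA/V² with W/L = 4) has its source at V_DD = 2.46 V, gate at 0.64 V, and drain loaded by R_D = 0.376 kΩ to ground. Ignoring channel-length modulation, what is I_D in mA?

V_SG = V_DD − V_G = 2.46 − 0.64 = 1.82 V, so V_ov = 1.82 − 0.37 = 1.45 V.
k_p = μ_pC_ox · (W/L) = 3.792 mA/V².
Assume saturation: I_D = ½ k_p V_ov² = 0.5 × 3.792 × 1.45² = 3.99 mA, giving V_SD = V_DD − I_D R_D = 2.46 − 3.99 × 0.376 = 0.961 V.
But 0.961 V < V_ov = 1.45 V, so the device is actually in triode.
In triode I_D = k_p[V_ov V_SD − ½ V_SD²] and I_D = (V_DD − V_SD)/R_D. Equating: 0.713 V_SD² − 3.067 V_SD + 2.46 = 0, giving V_SD = 1.07 V (the root below V_ov).
I_D = (2.46 − 1.07) / 0.376 = 3.71 mA.

I_D = 3.71 mA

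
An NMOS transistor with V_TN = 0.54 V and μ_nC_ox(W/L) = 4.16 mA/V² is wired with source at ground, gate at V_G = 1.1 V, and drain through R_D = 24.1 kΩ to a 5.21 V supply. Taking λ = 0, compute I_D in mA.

V_GS = V_G = 1.1 V, so V_ov = 1.1 − 0.54 = 0.56 V.
Assume saturation: I_D = ½ k_n V_ov² = 0.5 × 4.16 × 0.56² = 0.652 mA, giving V_DS = V_DD − I_D R_D = 5.21 − 0.652 × 24.1 = -10.5 V.
But -10.5 V < V_ov = 0.56 V, so the device is actually in triode.
In triode I_D = k_n[V_ov V_DS − ½ V_DS²] and I_D = (V_DD − V_DS)/R_D. Equating: 50.1 V_DS² − 57.14 V_DS + 5.21 = 0, giving V_DS = 0.0999 V (the root below V_ov).
I_D = (5.21 − 0.0999) / 24.1 = 0.212 mA.

I_D = 0.212 mA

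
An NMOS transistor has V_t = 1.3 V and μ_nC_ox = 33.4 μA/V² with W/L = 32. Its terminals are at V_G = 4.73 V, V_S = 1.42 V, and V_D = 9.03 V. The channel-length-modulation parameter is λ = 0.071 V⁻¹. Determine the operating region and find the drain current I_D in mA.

Saturation; I_D = 3.33 mA

V_GS = V_G − V_S = 4.73 − 1.42 = 3.31 V; V_DS = V_D − V_S = 9.03 − 1.42 = 7.61 V.
k_n = μ_nC_ox · (W/L) = 1.069 mA/V².
V_ov = V_GS − V_t = 3.31 − 1.3 = 2.01 V.
Since V_DS = 7.61 V ≥ V_ov = 2.01 V, the device is in saturation.
I_D = ½ k_n V_ov² (1 + λ V_DS) = 0.5 × 1.069 × 2.01² × (1 + 0.071 × 7.61) = 3.33 mA.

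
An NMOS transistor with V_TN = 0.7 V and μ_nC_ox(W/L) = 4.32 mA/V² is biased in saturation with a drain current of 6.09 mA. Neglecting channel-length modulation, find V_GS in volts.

In saturation I_D = ½ k_n (V_GS − V_TN)², so V_GS − V_TN = √(2 I_D / k_n) = √(2 × 6.09 / 4.32) = 1.68 V.
V_GS = 0.7 + 1.68 = 2.38 V.

V_GS = 2.38 V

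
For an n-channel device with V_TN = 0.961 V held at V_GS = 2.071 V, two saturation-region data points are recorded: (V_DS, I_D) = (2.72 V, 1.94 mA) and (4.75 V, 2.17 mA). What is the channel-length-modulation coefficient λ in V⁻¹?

λ = 0.0694 V⁻¹

With V_GS fixed, I_D ∝ (1 + λ V_DS) in saturation, so I_D2/I_D1 = (1 + λ V_DS2)/(1 + λ V_DS1).
2.17/1.94 = 1.119 = (1 + 4.75 λ)/(1 + 2.72 λ).
Solving: λ (I_D1 V_DS2 − I_D2 V_DS1) = I_D2 − I_D1, so λ = (2.17 − 1.94) / (1.94 × 4.75 − 2.17 × 2.72) = 0.23 / 3.31 = 0.0694 V⁻¹.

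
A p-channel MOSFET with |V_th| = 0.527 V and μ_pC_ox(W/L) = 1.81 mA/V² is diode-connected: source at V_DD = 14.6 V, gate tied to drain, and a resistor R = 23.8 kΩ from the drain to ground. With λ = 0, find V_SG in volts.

With gate tied to drain, V_SG = V_SD ≥ V_SG − |V_th|, so the device is in saturation.
KCL at the drain: ½ k_p (V_SG − |V_th|)² = (V_DD − V_SG)/R.
Let x = V_SG − 0.527. Then 21.5 x² + x − 14.07 = 0, giving x = 0.785 V (positive root), so V_SG = 1.31 V.
I_D = (V_DD − V_SG)/R = (14.6 − 1.31) / 23.8 = 0.558 mA.

V_SG = 1.31 V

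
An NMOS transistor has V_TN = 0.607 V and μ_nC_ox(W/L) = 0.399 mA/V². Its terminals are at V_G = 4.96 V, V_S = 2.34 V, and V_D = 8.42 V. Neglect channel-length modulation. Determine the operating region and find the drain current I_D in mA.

Saturation; I_D = 0.808 mA

V_GS = V_G − V_S = 4.96 − 2.34 = 2.62 V; V_DS = V_D − V_S = 8.42 − 2.34 = 6.08 V.
V_ov = V_GS − V_TN = 2.62 − 0.607 = 2.01 V.
Since V_DS = 6.08 V ≥ V_ov = 2.01 V, the device is in saturation.
I_D = ½ k_n V_ov² = 0.5 × 0.399 × 2.01² = 0.808 mA.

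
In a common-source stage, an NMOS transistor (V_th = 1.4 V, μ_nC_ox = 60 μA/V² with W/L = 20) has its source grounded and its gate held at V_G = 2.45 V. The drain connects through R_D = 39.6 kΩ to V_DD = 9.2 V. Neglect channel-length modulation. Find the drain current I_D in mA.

I_D = 0.227 mA

V_GS = V_G = 2.45 V, so V_ov = 2.45 − 1.4 = 1.05 V.
k_n = μ_nC_ox · (W/L) = 1.2 mA/V².
Assume saturation: I_D = ½ k_n V_ov² = 0.5 × 1.2 × 1.05² = 0.662 mA, giving V_DS = V_DD − I_D R_D = 9.2 − 0.662 × 39.6 = -17 V.
But -17 V < V_ov = 1.05 V, so the device is actually in triode.
In triode I_D = k_n[V_ov V_DS − ½ V_DS²] and I_D = (V_DD − V_DS)/R_D. Equating: 23.8 V_DS² − 50.9 V_DS + 9.2 = 0, giving V_DS = 0.199 V (the root below V_ov).
I_D = (9.2 − 0.199) / 39.6 = 0.227 mA.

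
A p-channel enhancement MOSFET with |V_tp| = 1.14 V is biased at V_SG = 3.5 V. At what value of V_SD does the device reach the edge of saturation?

V_SD,sat = 2.36 V

The boundary between triode and saturation is V_SD = V_SG − |V_tp| = V_ov.
V_ov = 3.5 − 1.14 = 2.36 V.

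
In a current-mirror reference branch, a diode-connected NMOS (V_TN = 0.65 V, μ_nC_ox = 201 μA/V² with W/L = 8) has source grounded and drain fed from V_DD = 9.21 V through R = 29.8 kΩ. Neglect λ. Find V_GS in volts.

V_GS = 1.23 V

With gate tied to drain, V_GS = V_DS ≥ V_GS − V_TN, so the device is in saturation.
k_n = μ_nC_ox · (W/L) = 1.608 mA/V².
KCL at the drain: ½ k_n (V_GS − V_TN)² = (V_DD − V_GS)/R.
Let x = V_GS − 0.65. Then 24 x² + x − 8.56 = 0, giving x = 0.577 V (positive root), so V_GS = 1.23 V.
I_D = (V_DD − V_GS)/R = (9.21 − 1.23) / 29.8 = 0.268 mA.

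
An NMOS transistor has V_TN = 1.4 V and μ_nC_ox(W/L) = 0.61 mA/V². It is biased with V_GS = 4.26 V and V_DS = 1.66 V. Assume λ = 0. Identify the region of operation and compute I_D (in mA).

V_ov = V_GS − V_TN = 4.26 − 1.4 = 2.86 V.
Since V_DS = 1.66 V < V_ov = 2.86 V, the device is in the triode region.
I_D = k_n [V_ov · V_DS − ½ V_DS²] = 0.61 × [2.86 × 1.66 − 0.5 × 1.66²] = 2.06 mA.

Triode; I_D = 2.06 mA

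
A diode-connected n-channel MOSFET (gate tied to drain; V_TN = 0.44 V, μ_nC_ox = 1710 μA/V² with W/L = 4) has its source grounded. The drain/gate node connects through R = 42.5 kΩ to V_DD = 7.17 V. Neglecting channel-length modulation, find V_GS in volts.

With gate tied to drain, V_GS = V_DS ≥ V_GS − V_TN, so the device is in saturation.
k_n = μ_nC_ox · (W/L) = 6.84 mA/V².
KCL at the drain: ½ k_n (V_GS − V_TN)² = (V_DD − V_GS)/R.
Let x = V_GS − 0.44. Then 145 x² + x − 6.73 = 0, giving x = 0.212 V (positive root), so V_GS = 0.652 V.
I_D = (V_DD − V_GS)/R = (7.17 − 0.652) / 42.5 = 0.153 mA.

V_GS = 0.652 V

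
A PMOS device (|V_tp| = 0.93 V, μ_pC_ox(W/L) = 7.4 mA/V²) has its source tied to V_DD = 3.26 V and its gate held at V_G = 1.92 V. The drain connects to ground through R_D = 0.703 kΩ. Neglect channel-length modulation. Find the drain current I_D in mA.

I_D = 0.622 mA

V_SG = V_DD − V_G = 3.26 − 1.92 = 1.34 V, so V_ov = 1.34 − 0.93 = 0.41 V.
Assume saturation: I_D = ½ k_p V_ov² = 0.5 × 7.4 × 0.41² = 0.622 mA, giving V_SD = V_DD − I_D R_D = 3.26 − 0.622 × 0.703 = 2.82 V.
V_SD = 2.82 V ≥ V_ov = 0.41 V, confirming saturation.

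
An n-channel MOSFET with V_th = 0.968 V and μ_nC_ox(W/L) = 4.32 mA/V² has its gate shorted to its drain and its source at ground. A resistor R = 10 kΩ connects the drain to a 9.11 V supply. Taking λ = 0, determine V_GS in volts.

V_GS = 1.56 V

With gate tied to drain, V_GS = V_DS ≥ V_GS − V_th, so the device is in saturation.
KCL at the drain: ½ k_n (V_GS − V_th)² = (V_DD − V_GS)/R.
Let x = V_GS − 0.968. Then 21.6 x² + x − 8.142 = 0, giving x = 0.591 V (positive root), so V_GS = 1.56 V.
I_D = (V_DD − V_GS)/R = (9.11 − 1.56) / 10 = 0.755 mA.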